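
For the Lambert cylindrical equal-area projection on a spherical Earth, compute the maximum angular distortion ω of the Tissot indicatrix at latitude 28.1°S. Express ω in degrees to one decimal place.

The Lambert cylindrical equal-area projection is the cylindrical equal-area projection with its standard parallel at the equator (φ₀ = 0). A cylindrical equal-area projection with standard parallel φ₀ has meridian scale h = cos φ / cos φ₀ and parallel scale k = cos φ₀ / cos φ (so areas are preserved, h·k = 1).
At 28.1°: h = 0.8821, k = 1.134; principal scales a = 1.134, b = 0.8821.
sin(ω/2) = (a − b)/(a + b) = 0.2515/2.016 = 0.1248, so ω = 2 arcsin(0.1248) ≈ 14.3°.

14.3°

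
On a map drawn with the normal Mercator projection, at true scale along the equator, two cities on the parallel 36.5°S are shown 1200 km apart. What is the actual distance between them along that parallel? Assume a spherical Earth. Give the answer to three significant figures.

965 km

Mercator is conformal, so the point scale is isotropic: h = k = sec φ = 1/cos φ.
Along the parallel at 36.5°, map distances are exaggerated by k = sec 36.5° = 1.244.
True distance = 1200 / 1.244 = 1200 × cos 36.5° ≈ 965 km.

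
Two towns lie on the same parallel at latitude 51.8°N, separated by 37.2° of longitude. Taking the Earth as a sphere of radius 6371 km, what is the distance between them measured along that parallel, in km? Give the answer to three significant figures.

Arc length along a parallel = R cos φ · Δλ (with Δλ in radians).
= 6371 × cos 51.8° × (37.2° × π/180) = 6371 × 0.6184 × 0.6493 ≈ 2560 km.

2560 km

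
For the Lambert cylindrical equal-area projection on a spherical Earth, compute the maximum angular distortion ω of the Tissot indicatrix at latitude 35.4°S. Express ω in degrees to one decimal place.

23.3°

The Lambert cylindrical equal-area projection is the cylindrical equal-area projection with its standard parallel at the equator (φ₀ = 0). For cylindrical equal-area with standard parallel φ₀, h = cos φ / cos φ₀ and k = cos φ₀ / cos φ, so h·k = 1.
At 35.4°: h = 0.8151, k = 1.227; principal scales a = 1.227, b = 0.8151.
sin(ω/2) = (a − b)/(a + b) = 0.4117/2.042 = 0.2016, so ω = 2 arcsin(0.2016) ≈ 23.3°.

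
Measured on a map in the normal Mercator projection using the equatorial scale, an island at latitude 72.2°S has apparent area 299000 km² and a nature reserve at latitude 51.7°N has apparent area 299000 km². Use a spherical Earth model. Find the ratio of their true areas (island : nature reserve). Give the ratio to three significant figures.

0.243

On Mercator the areal scale is sec²φ, so true area = apparent × cos²φ.
True area of island: 299000 × cos²(72.2°) = 299000 × 0.09345 = 27940 km².
True area of nature reserve: 299000 × cos²(51.7°) = 299000 × 0.3841 = 114900 km².
Ratio = 27940 / 114900 ≈ 0.243.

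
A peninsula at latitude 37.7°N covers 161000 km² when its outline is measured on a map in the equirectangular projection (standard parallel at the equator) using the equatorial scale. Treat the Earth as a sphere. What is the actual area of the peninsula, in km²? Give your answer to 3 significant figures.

Plate carrée maps x = Rλ, y = Rφ. The meridian scale is h = 1 and the parallel scale is k = 1/cos φ = sec φ.
Areal scale = h·k = 1 × sec φ; at 37.7°, h = 1.000, k = 1.264, so h·k = 1.264.
True area = apparent / (areal scale) = 161000 / 1.264 ≈ 127000 km².

127000 km²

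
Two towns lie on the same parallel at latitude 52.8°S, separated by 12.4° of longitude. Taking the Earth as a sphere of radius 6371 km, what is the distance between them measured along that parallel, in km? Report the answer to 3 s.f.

Arc length along a parallel = R cos φ · Δλ (with Δλ in radians).
= 6371 × cos 52.8° × (12.4° × π/180) = 6371 × 0.6046 × 0.2164 ≈ 834 km.

834 km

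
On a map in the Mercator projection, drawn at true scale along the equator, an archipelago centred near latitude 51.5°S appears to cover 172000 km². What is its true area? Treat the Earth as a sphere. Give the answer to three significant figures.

66700 km²

Mercator is conformal, so the point scale is isotropic: h = k = sec φ = 1/cos φ.
Areal scale = k² = sec²φ = 1/cos²(51.5°) = 1/0.6225² = 2.580.
True area = apparent / (areal scale) = 172000 / 2.580 ≈ 66700 km².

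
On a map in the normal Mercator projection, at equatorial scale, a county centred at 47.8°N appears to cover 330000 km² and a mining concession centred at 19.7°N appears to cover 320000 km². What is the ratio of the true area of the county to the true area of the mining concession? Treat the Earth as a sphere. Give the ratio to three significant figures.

Mercator's areal exaggeration is sec²φ; hence true area = (apparent area) · cos²φ.
True area of county: 330000 × cos²(47.8°) = 330000 × 0.4512 = 148900 km².
True area of mining concession: 320000 × cos²(19.7°) = 320000 × 0.8864 = 283600 km².
Ratio = 148900 / 283600 ≈ 0.525.

0.525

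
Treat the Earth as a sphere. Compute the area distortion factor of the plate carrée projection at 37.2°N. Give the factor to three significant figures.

In the plate carrée (x = Rλ, y = Rφ), meridians are true-scale (h = 1) and parallels are stretched by k = sec φ.
Areal scale = h·k = 1 × sec φ; at 37.2°, h = 1.000, k = 1.255, so h·k = 1.255.

1.26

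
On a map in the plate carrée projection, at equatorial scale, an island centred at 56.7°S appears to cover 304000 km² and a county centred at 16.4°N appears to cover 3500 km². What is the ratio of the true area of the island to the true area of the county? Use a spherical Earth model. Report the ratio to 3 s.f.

Plate carrée has h = 1 and k = sec φ, giving areal scale sec φ; true area = (apparent area) · cos φ.
True area of island: 304000 × cos(56.7°) = 304000 × 0.5490 = 166900 km².
True area of county: 3500 × cos(16.4°) = 3500 × 0.9593 = 3358 km².
Ratio = 166900 / 3358 ≈ 49.7.

49.7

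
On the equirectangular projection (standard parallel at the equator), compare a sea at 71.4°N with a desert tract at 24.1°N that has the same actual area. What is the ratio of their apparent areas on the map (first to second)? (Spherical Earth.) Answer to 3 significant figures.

2.86

For the equirectangular projection with φ₀ = 0 (plate carrée), h = 1 along meridians and k = sec φ along parallels.
Areal scale at 71.4°: h·k = 1.000 × 3.135 = 3.135.
Areal scale at 24.1°: h·k = 1.000 × 1.095 = 1.095.
Ratio = 3.135/1.095 ≈ 2.86.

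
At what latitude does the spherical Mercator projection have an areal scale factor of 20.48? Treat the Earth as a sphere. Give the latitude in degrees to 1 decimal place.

77.2°

Mercator areal scale is sec²φ.
sec²φ = 20.48  ⇒  cos²φ = 0.04883  ⇒  cos φ = 0.2210.
φ = arccos(0.2210) ≈ 77.2°.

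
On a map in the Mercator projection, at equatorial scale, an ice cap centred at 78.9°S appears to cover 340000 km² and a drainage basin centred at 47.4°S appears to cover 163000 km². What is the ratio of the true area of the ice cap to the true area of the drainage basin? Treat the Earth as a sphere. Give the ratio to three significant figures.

Since Mercator area scale is 1/cos²φ, the true area equals the apparent area multiplied by cos²φ.
True area of ice cap: 340000 × cos²(78.9°) = 340000 × 0.03706 = 12600 km².
True area of drainage basin: 163000 × cos²(47.4°) = 163000 × 0.4582 = 74680 km².
Ratio = 12600 / 74680 ≈ 0.169.

0.169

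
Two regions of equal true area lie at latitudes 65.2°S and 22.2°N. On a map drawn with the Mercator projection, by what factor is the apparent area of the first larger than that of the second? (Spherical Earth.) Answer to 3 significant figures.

Mercator is conformal with k = sec φ, so areal scale = k² = sec²φ.
At 65.2°: sec²(65.2°) = 1/0.4195² = 5.684.
At 22.2°: sec²(22.2°) = 1/0.9259² = 1.167.
Ratio = 5.684/1.167 = cos²(22.2°)/cos²(65.2°) ≈ 4.87.

4.87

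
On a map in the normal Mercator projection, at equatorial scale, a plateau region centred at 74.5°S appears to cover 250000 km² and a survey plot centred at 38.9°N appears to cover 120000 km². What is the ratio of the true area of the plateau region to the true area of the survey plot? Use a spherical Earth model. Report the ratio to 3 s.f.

Since Mercator area scale is 1/cos²φ, the true area equals the apparent area multiplied by cos²φ.
True area of plateau region: 250000 × cos²(74.5°) = 250000 × 0.07142 = 17850 km².
True area of survey plot: 120000 × cos²(38.9°) = 120000 × 0.6057 = 72680 km².
Ratio = 17850 / 72680 ≈ 0.246.

0.246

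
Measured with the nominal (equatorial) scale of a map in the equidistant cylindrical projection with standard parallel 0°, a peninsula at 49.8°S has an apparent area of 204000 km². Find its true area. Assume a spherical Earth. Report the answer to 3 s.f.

For the equirectangular projection with φ₀ = 0 (plate carrée), h = 1 along meridians and k = sec φ along parallels.
Areal scale = h·k = 1 × sec φ; at 49.8°, h = 1.000, k = 1.549, so h·k = 1.549.
True area = apparent / (areal scale) = 204000 / 1.549 ≈ 132000 km².

132000 km²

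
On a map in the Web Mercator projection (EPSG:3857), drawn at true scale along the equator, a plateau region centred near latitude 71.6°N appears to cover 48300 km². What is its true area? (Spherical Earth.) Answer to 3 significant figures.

For Mercator, h = k = sec φ (a conformal cylindrical projection has a single point scale, 1/cos φ).
Areal scale = k² = sec²φ = 1/cos²(71.6°) = 1/0.3156² = 10.04.
True area = apparent / (areal scale) = 48300 / 10.04 ≈ 4810 km².

4810 km²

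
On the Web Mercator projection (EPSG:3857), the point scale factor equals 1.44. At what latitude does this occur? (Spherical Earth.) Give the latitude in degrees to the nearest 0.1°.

Mercator scale is k = sec φ = 1/cos φ.
1/cos φ = 1.44  ⇒  cos φ = 0.6944  ⇒  φ = arccos(0.6944) ≈ 46.0°.

46.0°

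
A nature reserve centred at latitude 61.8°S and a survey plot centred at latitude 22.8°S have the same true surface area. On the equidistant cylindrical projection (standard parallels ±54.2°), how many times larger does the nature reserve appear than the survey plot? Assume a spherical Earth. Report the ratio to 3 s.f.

1.95

The equidistant cylindrical projection with φ₀ = 54.2° has h = 1 (meridians true) and k = cos φ₀ / cos φ along parallels.
Areal scale at 61.8°: h·k = 1.000 × 1.238 = 1.238.
Areal scale at 22.8°: h·k = 1.000 × 0.6345 = 0.6345.
Ratio = 1.238/0.6345 ≈ 1.95.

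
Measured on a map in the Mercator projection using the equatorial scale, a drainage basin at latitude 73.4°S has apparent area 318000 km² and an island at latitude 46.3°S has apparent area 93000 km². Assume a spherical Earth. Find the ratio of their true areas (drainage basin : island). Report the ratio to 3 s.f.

Mercator's areal exaggeration is sec²φ; hence true area = (apparent area) · cos²φ.
True area of drainage basin: 318000 × cos²(73.4°) = 318000 × 0.08162 = 25950 km².
True area of island: 93000 × cos²(46.3°) = 93000 × 0.4773 = 44390 km².
Ratio = 25950 / 44390 ≈ 0.585.

0.585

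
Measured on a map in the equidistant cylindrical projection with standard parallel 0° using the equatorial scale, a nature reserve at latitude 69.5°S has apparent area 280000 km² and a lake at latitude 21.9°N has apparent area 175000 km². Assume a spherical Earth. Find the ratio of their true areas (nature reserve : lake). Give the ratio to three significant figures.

0.604

On the plate carrée, areal scale = h·k = 1 × sec φ, so true area = apparent × cos φ.
True area of nature reserve: 280000 × cos(69.5°) = 280000 × 0.3502 = 98060 km².
True area of lake: 175000 × cos(21.9°) = 175000 × 0.9278 = 162400 km².
Ratio = 98060 / 162400 ≈ 0.604.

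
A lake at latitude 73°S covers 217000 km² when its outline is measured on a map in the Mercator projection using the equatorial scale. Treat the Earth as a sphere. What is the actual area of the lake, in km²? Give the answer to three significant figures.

Mercator is conformal, so the point scale is isotropic: h = k = sec φ = 1/cos φ.
Areal scale = k² = sec²φ = 1/cos²(73°) = 1/0.2924² = 11.70.
True area = apparent / (areal scale) = 217000 / 11.70 ≈ 18500 km².

18500 km²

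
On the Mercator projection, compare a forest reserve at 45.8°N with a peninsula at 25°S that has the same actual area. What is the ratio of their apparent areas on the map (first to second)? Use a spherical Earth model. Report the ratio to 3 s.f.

On Mercator, area is exaggerated by sec²φ = 1/cos²φ.
At 45.8°: sec²(45.8°) = 1/0.6972² = 2.057.
At 25°: sec²(25°) = 1/0.9063² = 1.217.
Ratio = 2.057/1.217 = cos²(25°)/cos²(45.8°) ≈ 1.69.

1.69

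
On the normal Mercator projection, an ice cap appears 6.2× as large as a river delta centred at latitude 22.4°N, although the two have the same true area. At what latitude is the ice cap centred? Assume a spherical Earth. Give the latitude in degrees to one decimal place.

68.2°

Mercator areal scale is sec²φ, so apparent-area ratio = sec²φ₁ / sec²φ₂ = cos²φ₂ / cos²φ₁.
cos²φ₂ / cos²φ₁ = 6.2  ⇒  cos φ₁ = cos 22.4° / √6.2 = 0.9245/2.490 = 0.3713.
φ₁ = arccos(0.3713) ≈ 68.2°.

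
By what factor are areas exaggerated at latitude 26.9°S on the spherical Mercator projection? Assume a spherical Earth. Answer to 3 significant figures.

1.26

For Mercator, h = k = sec φ (a conformal cylindrical projection has a single point scale, 1/cos φ).
Areal scale = k² = sec²φ = 1/cos²(26.9°) = 1/0.8918² = 1.257.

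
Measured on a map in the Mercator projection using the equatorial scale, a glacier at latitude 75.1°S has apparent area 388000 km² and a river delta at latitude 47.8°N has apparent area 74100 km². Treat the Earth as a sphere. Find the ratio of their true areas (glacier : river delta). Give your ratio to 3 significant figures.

0.767

On Mercator the areal scale is sec²φ, so true area = apparent × cos²φ.
True area of glacier: 388000 × cos²(75.1°) = 388000 × 0.06612 = 25650 km².
True area of river delta: 74100 × cos²(47.8°) = 74100 × 0.4512 = 33430 km².
Ratio = 25650 / 33430 ≈ 0.767.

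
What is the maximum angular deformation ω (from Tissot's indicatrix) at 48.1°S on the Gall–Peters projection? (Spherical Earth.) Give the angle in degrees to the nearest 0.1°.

6.5°

Gall–Peters is a cylindrical equal-area projection with standard parallels at ±45°. For cylindrical equal-area with standard parallel φ₀, h = cos φ / cos φ₀ and k = cos φ₀ / cos φ, so h·k = 1.
At 48.1°: h = 0.9445, k = 1.059; principal scales a = 1.059, b = 0.9445.
sin(ω/2) = (a − b)/(a + b) = 0.1144/2.003 = 0.05708, so ω = 2 arcsin(0.05708) ≈ 6.5°.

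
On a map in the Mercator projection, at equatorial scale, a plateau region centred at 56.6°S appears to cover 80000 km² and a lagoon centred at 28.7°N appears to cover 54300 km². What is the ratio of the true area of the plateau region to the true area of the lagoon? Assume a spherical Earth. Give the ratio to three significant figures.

0.580

On Mercator the areal scale is sec²φ, so true area = apparent × cos²φ.
True area of plateau region: 80000 × cos²(56.6°) = 80000 × 0.3030 = 24240 km².
True area of lagoon: 54300 × cos²(28.7°) = 54300 × 0.7694 = 41780 km².
Ratio = 24240 / 41780 ≈ 0.580.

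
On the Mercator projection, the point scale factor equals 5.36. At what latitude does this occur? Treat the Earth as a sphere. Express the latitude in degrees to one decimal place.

Mercator scale is k = sec φ = 1/cos φ.
1/cos φ = 5.36  ⇒  cos φ = 0.1866  ⇒  φ = arccos(0.1866) ≈ 79.2°.

79.2°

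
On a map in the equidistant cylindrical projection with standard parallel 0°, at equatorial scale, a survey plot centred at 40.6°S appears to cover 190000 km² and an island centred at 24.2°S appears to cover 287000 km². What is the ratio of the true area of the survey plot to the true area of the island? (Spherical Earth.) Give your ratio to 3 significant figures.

Plate carrée has h = 1 and k = sec φ, giving areal scale sec φ; true area = (apparent area) · cos φ.
True area of survey plot: 190000 × cos(40.6°) = 190000 × 0.7593 = 144300 km².
True area of island: 287000 × cos(24.2°) = 287000 × 0.9121 = 261800 km².
Ratio = 144300 / 261800 ≈ 0.551.

0.551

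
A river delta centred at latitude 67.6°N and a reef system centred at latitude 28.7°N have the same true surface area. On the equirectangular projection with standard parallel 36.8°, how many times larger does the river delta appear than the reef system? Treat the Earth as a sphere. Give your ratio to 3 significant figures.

In the equirectangular projection with standard parallel φ₀ = 36.8° (x = Rλ cos φ₀, y = Rφ), meridians are true-scale (h = 1) and the parallel scale is k = cos φ₀ / cos φ.
Areal scale at 67.6°: h·k = 1.000 × 2.101 = 2.101.
Areal scale at 28.7°: h·k = 1.000 × 0.9129 = 0.9129.
Ratio = 2.101/0.9129 ≈ 2.30.

2.30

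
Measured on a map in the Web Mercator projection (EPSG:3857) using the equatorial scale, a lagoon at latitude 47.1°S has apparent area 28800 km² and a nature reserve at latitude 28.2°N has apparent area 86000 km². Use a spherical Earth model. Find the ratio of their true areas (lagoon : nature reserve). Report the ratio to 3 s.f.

0.200

On Mercator the areal scale is sec²φ, so true area = apparent × cos²φ.
True area of lagoon: 28800 × cos²(47.1°) = 28800 × 0.4634 = 13350 km².
True area of nature reserve: 86000 × cos²(28.2°) = 86000 × 0.7767 = 66800 km².
Ratio = 13350 / 66800 ≈ 0.200.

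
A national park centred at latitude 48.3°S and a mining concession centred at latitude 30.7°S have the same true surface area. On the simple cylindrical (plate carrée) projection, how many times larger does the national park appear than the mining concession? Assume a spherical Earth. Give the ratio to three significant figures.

1.29

In the plate carrée (x = Rλ, y = Rφ), meridians are true-scale (h = 1) and parallels are stretched by k = sec φ.
Areal scale at 48.3°: h·k = 1.000 × 1.503 = 1.503.
Areal scale at 30.7°: h·k = 1.000 × 1.163 = 1.163.
Ratio = 1.503/1.163 ≈ 1.29.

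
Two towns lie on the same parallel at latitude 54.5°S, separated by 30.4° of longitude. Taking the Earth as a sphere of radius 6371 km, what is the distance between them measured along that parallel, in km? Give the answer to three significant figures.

Arc length along a parallel = R cos φ · Δλ (with Δλ in radians).
= 6371 × cos 54.5° × (30.4° × π/180) = 6371 × 0.5807 × 0.5306 ≈ 1960 km.

1960 km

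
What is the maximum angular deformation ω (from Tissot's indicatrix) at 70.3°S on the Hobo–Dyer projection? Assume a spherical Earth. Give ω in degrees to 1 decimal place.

87.9°

The Hobo–Dyer projection is cylindrical equal-area with φ₀ = 37.5°. For cylindrical equal-area with standard parallel φ₀, h = cos φ / cos φ₀ and k = cos φ₀ / cos φ, so h·k = 1.
At 70.3°: h = 0.4249, k = 2.353; principal scales a = 2.353, b = 0.4249.
sin(ω/2) = (a − b)/(a + b) = 1.929/2.778 = 0.6941, so ω = 2 arcsin(0.6941) ≈ 87.9°.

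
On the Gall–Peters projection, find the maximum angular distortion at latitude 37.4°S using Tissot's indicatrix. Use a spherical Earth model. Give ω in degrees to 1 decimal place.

13.3°

The Gall–Peters projection is cylindrical equal-area with φ₀ = 45°. Cylindrical equal-area (φ₀ = 45°): h = cos φ / cos 45° along meridians, k = cos 45° / cos φ along parallels; h·k = 1.
At 37.4°: h = 1.123, k = 0.8901; principal scales a = 1.123, b = 0.8901.
sin(ω/2) = (a − b)/(a + b) = 0.2334/2.014 = 0.1159, so ω = 2 arcsin(0.1159) ≈ 13.3°.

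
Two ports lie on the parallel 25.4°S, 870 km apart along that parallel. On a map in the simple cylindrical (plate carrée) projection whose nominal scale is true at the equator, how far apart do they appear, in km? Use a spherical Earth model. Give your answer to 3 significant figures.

For the equirectangular projection with φ₀ = 0 (plate carrée), h = 1 along meridians and k = sec φ along parallels.
Along the parallel, k = sec 25.4° = 1/0.9033 = 1.107.
Map distance = 870 × 1.107 ≈ 963 km.

963 km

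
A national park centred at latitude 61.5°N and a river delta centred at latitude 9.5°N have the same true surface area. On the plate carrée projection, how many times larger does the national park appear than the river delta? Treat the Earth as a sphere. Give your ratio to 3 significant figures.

2.07

In the plate carrée (x = Rλ, y = Rφ), meridians are true-scale (h = 1) and parallels are stretched by k = sec φ.
Areal scale at 61.5°: h·k = 1.000 × 2.096 = 2.096.
Areal scale at 9.5°: h·k = 1.000 × 1.014 = 1.014.
Ratio = 2.096/1.014 ≈ 2.07.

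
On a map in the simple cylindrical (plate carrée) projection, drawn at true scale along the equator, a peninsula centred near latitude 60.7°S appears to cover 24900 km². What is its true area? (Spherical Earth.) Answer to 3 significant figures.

12200 km²

In the plate carrée (x = Rλ, y = Rφ), meridians are true-scale (h = 1) and parallels are stretched by k = sec φ.
Areal scale = h·k = 1 × sec φ; at 60.7°, h = 1.000, k = 2.043, so h·k = 2.043.
True area = apparent / (areal scale) = 24900 / 2.043 ≈ 12200 km².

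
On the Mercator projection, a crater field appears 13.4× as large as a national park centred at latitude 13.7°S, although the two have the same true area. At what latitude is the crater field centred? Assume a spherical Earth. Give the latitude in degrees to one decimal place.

74.6°

On Mercator, (apparent₁)/(apparent₂) = sec²φ₁ / sec²φ₂ when true areas are equal.
cos²φ₂ / cos²φ₁ = 13.4  ⇒  cos φ₁ = cos 13.7° / √13.4 = 0.9715/3.661 = 0.2654.
φ₁ = arccos(0.2654) ≈ 74.6°.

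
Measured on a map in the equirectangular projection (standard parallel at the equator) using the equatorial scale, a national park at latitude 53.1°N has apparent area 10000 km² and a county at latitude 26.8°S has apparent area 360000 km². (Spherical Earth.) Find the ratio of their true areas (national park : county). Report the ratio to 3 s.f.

On the plate carrée, areal scale = h·k = 1 × sec φ, so true area = apparent × cos φ.
True area of national park: 10000 × cos(53.1°) = 10000 × 0.6004 = 6004 km².
True area of county: 360000 × cos(26.8°) = 360000 × 0.8926 = 321300 km².
Ratio = 6004 / 321300 ≈ 0.0187.

0.0187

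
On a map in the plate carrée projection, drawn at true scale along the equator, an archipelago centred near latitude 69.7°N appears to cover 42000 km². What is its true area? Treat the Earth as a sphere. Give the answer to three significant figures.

For the equirectangular projection with φ₀ = 0 (plate carrée), h = 1 along meridians and k = sec φ along parallels.
Areal scale = h·k = 1 × sec φ; at 69.7°, h = 1.000, k = 2.882, so h·k = 2.882.
True area = apparent / (areal scale) = 42000 / 2.882 ≈ 14600 km².

14600 km²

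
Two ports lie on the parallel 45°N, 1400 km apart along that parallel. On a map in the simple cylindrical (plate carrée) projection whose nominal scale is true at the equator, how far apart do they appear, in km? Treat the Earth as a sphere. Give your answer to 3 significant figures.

1980 km

For the equirectangular projection with φ₀ = 0 (plate carrée), h = 1 along meridians and k = sec φ along parallels.
Along the parallel, k = sec 45° = 1/0.7071 = 1.414.
Map distance = 1400 × 1.414 ≈ 1980 km.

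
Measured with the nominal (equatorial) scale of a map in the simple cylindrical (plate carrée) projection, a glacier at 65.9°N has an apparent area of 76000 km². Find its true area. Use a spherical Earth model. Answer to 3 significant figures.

For the equirectangular projection with φ₀ = 0 (plate carrée), h = 1 along meridians and k = sec φ along parallels.
Areal scale = h·k = 1 × sec φ; at 65.9°, h = 1.000, k = 2.449, so h·k = 2.449.
True area = apparent / (areal scale) = 76000 / 2.449 ≈ 31000 km².

31000 km²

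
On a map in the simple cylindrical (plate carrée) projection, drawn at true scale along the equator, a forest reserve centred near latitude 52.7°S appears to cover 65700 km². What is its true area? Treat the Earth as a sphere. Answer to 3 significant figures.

For the equirectangular projection with φ₀ = 0 (plate carrée), h = 1 along meridians and k = sec φ along parallels.
Areal scale = h·k = 1 × sec φ; at 52.7°, h = 1.000, k = 1.650, so h·k = 1.650.
True area = apparent / (areal scale) = 65700 / 1.650 ≈ 39800 km².

39800 km²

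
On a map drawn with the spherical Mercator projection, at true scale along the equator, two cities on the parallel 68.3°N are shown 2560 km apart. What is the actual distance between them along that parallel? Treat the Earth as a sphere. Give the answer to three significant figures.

Mercator is conformal, so the point scale is isotropic: h = k = sec φ = 1/cos φ.
Along the parallel at 68.3°, map distances are exaggerated by k = sec 68.3° = 2.705.
True distance = 2560 / 2.705 = 2560 × cos 68.3° ≈ 947 km.

947 km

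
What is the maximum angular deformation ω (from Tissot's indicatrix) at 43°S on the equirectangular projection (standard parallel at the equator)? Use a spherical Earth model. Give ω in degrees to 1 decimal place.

For the equirectangular projection with φ₀ = 0 (plate carrée), h = 1 along meridians and k = sec φ along parallels.
At 43°: h = 1.000, k = 1.367; principal scales a = 1.367, b = 1.000.
sin(ω/2) = (a − b)/(a + b) = 0.3673/2.367 = 0.1552, so ω = 2 arcsin(0.1552) ≈ 17.9°.

17.9°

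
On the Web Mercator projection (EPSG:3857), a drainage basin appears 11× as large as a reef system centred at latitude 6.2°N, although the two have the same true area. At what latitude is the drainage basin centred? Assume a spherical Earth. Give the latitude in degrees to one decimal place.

On Mercator, (apparent₁)/(apparent₂) = sec²φ₁ / sec²φ₂ when true areas are equal.
cos²φ₂ / cos²φ₁ = 11  ⇒  cos φ₁ = cos 6.2° / √11 = 0.9942/3.317 = 0.2997.
φ₁ = arccos(0.2997) ≈ 72.6°.

72.6°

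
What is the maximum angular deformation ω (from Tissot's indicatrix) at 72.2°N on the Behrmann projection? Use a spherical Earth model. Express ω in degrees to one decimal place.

The Behrmann projection is cylindrical equal-area with φ₀ = 30°. Cylindrical equal-area (φ₀ = 30°): h = cos φ / cos 30° along meridians, k = cos 30° / cos φ along parallels; h·k = 1.
At 72.2°: h = 0.3530, k = 2.833; principal scales a = 2.833, b = 0.3530.
sin(ω/2) = (a − b)/(a + b) = 2.480/3.186 = 0.7784, so ω = 2 arcsin(0.7784) ≈ 102.2°.

102.2°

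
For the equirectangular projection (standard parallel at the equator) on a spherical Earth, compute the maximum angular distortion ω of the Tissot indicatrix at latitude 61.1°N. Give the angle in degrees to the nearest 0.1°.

For the equirectangular projection with φ₀ = 0 (plate carrée), h = 1 along meridians and k = sec φ along parallels.
At 61.1°: h = 1.000, k = 2.069; principal scales a = 2.069, b = 1.000.
sin(ω/2) = (a − b)/(a + b) = 1.069/3.069 = 0.3484, so ω = 2 arcsin(0.3484) ≈ 40.8°.

40.8°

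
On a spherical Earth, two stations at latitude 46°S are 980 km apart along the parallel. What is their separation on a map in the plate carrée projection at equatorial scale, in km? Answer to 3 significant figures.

1410 km

Plate carrée maps x = Rλ, y = Rφ. The meridian scale is h = 1 and the parallel scale is k = 1/cos φ = sec φ.
Along the parallel, k = sec 46° = 1/0.6947 = 1.440.
Map distance = 980 × 1.440 ≈ 1410 km.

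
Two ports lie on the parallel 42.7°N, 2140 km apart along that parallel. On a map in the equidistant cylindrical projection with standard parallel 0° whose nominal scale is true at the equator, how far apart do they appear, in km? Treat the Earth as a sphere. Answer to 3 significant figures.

2910 km

For the equirectangular projection with φ₀ = 0 (plate carrée), h = 1 along meridians and k = sec φ along parallels.
Along the parallel, k = sec 42.7° = 1/0.7349 = 1.361.
Map distance = 2140 × 1.361 ≈ 2910 km.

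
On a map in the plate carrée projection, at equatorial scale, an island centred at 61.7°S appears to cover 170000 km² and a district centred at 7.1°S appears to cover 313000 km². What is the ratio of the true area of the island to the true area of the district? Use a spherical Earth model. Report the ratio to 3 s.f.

0.259

On the plate carrée, areal scale = h·k = 1 × sec φ, so true area = apparent × cos φ.
True area of island: 170000 × cos(61.7°) = 170000 × 0.4741 = 80590 km².
True area of district: 313000 × cos(7.1°) = 313000 × 0.9923 = 310600 km².
Ratio = 80590 / 310600 ≈ 0.259.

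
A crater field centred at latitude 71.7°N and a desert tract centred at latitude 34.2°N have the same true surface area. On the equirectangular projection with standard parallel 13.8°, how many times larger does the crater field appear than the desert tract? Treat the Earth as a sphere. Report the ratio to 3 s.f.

2.63

In the equirectangular projection with standard parallel φ₀ = 13.8° (x = Rλ cos φ₀, y = Rφ), meridians are true-scale (h = 1) and the parallel scale is k = cos φ₀ / cos φ.
Areal scale at 71.7°: h·k = 1.000 × 3.093 = 3.093.
Areal scale at 34.2°: h·k = 1.000 × 1.174 = 1.174.
Ratio = 3.093/1.174 ≈ 2.63.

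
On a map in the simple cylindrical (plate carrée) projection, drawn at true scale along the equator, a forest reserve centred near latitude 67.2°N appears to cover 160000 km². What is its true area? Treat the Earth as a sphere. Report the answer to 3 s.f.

62000 km²

For the equirectangular projection with φ₀ = 0 (plate carrée), h = 1 along meridians and k = sec φ along parallels.
Areal scale = h·k = 1 × sec φ; at 67.2°, h = 1.000, k = 2.581, so h·k = 2.581.
True area = apparent / (areal scale) = 160000 / 2.581 ≈ 62000 km².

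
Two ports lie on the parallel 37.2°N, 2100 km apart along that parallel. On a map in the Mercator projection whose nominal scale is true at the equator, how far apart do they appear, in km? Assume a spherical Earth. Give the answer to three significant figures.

2640 km

For Mercator, h = k = sec φ (a conformal cylindrical projection has a single point scale, 1/cos φ).
Along the parallel, k = sec 37.2° = 1/0.7965 = 1.255.
Map distance = 2100 × 1.255 ≈ 2640 km.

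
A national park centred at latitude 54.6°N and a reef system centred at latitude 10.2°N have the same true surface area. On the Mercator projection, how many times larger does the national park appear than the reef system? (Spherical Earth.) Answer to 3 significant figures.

2.89

On Mercator, area is exaggerated by sec²φ = 1/cos²φ.
At 54.6°: sec²(54.6°) = 1/0.5793² = 2.980.
At 10.2°: sec²(10.2°) = 1/0.9842² = 1.032.
Ratio = 2.980/1.032 = cos²(10.2°)/cos²(54.6°) ≈ 2.89.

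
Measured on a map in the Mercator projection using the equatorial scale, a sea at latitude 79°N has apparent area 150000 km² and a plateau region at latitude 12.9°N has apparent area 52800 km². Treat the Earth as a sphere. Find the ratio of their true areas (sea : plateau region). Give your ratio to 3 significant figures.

0.109

On Mercator the areal scale is sec²φ, so true area = apparent × cos²φ.
True area of sea: 150000 × cos²(79°) = 150000 × 0.03641 = 5461 km².
True area of plateau region: 52800 × cos²(12.9°) = 52800 × 0.9502 = 50170 km².
Ratio = 5461 / 50170 ≈ 0.109.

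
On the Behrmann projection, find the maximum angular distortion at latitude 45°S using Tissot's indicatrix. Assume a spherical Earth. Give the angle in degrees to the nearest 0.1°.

The Behrmann projection is cylindrical equal-area with φ₀ = 30°. A cylindrical equal-area projection with standard parallel φ₀ has meridian scale h = cos φ / cos φ₀ and parallel scale k = cos φ₀ / cos φ (so areas are preserved, h·k = 1).
At 45°: h = 0.8165, k = 1.225; principal scales a = 1.225, b = 0.8165.
sin(ω/2) = (a − b)/(a + b) = 0.4082/2.041 = 0.2000, so ω = 2 arcsin(0.2000) ≈ 23.1°.

23.1°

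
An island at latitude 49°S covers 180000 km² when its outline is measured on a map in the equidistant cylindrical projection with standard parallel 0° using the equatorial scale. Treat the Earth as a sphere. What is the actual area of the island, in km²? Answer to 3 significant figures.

118000 km²

In the plate carrée (x = Rλ, y = Rφ), meridians are true-scale (h = 1) and parallels are stretched by k = sec φ.
Areal scale = h·k = 1 × sec φ; at 49°, h = 1.000, k = 1.524, so h·k = 1.524.
True area = apparent / (areal scale) = 180000 / 1.524 ≈ 118000 km².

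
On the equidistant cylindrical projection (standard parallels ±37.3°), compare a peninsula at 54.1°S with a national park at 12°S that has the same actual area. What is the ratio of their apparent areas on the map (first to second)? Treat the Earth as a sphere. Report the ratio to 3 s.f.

1.67

In the equirectangular projection with standard parallel φ₀ = 37.3° (x = Rλ cos φ₀, y = Rφ), meridians are true-scale (h = 1) and the parallel scale is k = cos φ₀ / cos φ.
Areal scale at 54.1°: h·k = 1.000 × 1.357 = 1.357.
Areal scale at 12°: h·k = 1.000 × 0.8132 = 0.8132.
Ratio = 1.357/0.8132 ≈ 1.67.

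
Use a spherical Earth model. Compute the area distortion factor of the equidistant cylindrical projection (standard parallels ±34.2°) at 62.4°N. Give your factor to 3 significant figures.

1.79

In the equirectangular projection with standard parallel φ₀ = 34.2° (x = Rλ cos φ₀, y = Rφ), meridians are true-scale (h = 1) and the parallel scale is k = cos φ₀ / cos φ.
Areal scale = h·k = 1 × cos φ₀ / cos φ; at 62.4°, h = 1.000, k = 1.785, so h·k = 1.785.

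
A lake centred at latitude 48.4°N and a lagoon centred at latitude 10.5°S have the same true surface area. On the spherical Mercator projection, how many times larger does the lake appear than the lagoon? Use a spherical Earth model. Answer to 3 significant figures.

2.19

Mercator is conformal with k = sec φ, so areal scale = k² = sec²φ.
At 48.4°: sec²(48.4°) = 1/0.6639² = 2.269.
At 10.5°: sec²(10.5°) = 1/0.9833² = 1.034.
Ratio = 2.269/1.034 = cos²(10.5°)/cos²(48.4°) ≈ 2.19.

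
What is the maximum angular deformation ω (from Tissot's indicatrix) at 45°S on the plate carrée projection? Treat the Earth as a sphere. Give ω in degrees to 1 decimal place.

19.8°

In the plate carrée (x = Rλ, y = Rφ), meridians are true-scale (h = 1) and parallels are stretched by k = sec φ.
At 45°: h = 1.000, k = 1.414; principal scales a = 1.414, b = 1.000.
sin(ω/2) = (a − b)/(a + b) = 0.4142/2.414 = 0.1716, so ω = 2 arcsin(0.1716) ≈ 19.8°.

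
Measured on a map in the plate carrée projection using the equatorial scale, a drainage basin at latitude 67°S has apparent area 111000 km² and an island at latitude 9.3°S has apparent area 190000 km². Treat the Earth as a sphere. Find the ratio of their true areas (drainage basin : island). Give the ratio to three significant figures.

0.231

Plate carrée has h = 1 and k = sec φ, giving areal scale sec φ; true area = (apparent area) · cos φ.
True area of drainage basin: 111000 × cos(67°) = 111000 × 0.3907 = 43370 km².
True area of island: 190000 × cos(9.3°) = 190000 × 0.9869 = 187500 km².
Ratio = 43370 / 187500 ≈ 0.231.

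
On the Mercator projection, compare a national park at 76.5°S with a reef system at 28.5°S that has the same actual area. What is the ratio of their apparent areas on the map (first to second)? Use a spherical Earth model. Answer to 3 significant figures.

14.2

Mercator areal scale is sec²φ.
At 76.5°: sec²(76.5°) = 1/0.2334² = 18.35.
At 28.5°: sec²(28.5°) = 1/0.8788² = 1.295.
Ratio = 18.35/1.295 = cos²(28.5°)/cos²(76.5°) ≈ 14.2.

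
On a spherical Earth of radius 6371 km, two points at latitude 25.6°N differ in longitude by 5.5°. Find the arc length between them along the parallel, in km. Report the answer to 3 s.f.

Arc length along a parallel = R cos φ · Δλ (with Δλ in radians).
= 6371 × cos 25.6° × (5.5° × π/180) = 6371 × 0.9018 × 0.09599 ≈ 552 km.

552 km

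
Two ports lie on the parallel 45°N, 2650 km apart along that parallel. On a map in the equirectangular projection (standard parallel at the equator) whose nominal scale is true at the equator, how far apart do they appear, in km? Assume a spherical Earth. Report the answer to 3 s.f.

In the plate carrée (x = Rλ, y = Rφ), meridians are true-scale (h = 1) and parallels are stretched by k = sec φ.
Along the parallel, k = sec 45° = 1/0.7071 = 1.414.
Map distance = 2650 × 1.414 ≈ 3750 km.

3750 km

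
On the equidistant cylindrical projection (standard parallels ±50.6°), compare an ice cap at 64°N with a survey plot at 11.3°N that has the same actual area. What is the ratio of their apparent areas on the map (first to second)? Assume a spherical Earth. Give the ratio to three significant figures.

2.24

The equidistant cylindrical projection with φ₀ = 50.6° has h = 1 (meridians true) and k = cos φ₀ / cos φ along parallels.
Areal scale at 64°: h·k = 1.000 × 1.448 = 1.448.
Areal scale at 11.3°: h·k = 1.000 × 0.6473 = 0.6473.
Ratio = 1.448/0.6473 ≈ 2.24.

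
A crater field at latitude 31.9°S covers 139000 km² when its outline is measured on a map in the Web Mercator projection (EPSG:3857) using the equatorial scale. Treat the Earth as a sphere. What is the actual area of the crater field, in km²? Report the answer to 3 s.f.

The Mercator projection is conformal; its linear scale factor is the same in every direction and equals sec φ = 1/cos φ.
Areal scale = k² = sec²φ = 1/cos²(31.9°) = 1/0.8490² = 1.387.
True area = apparent / (areal scale) = 139000 / 1.387 ≈ 100000 km².

100000 km²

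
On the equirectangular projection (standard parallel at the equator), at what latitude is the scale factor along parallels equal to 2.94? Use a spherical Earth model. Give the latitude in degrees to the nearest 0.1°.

Plate carrée: h = 1, k = sec φ along parallels.
sec φ = 2.94  ⇒  cos φ = 0.3401  ⇒  φ ≈ 70.1°.

70.1°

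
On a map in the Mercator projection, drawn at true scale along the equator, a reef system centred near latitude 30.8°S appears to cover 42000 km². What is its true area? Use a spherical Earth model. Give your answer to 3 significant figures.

31000 km²

The Mercator projection is conformal; its linear scale factor is the same in every direction and equals sec φ = 1/cos φ.
Areal scale = k² = sec²φ = 1/cos²(30.8°) = 1/0.8590² = 1.355.
True area = apparent / (areal scale) = 42000 / 1.355 ≈ 31000 km².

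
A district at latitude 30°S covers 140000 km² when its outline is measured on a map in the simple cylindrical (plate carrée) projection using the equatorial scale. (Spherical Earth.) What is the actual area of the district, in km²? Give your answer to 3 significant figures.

Plate carrée maps x = Rλ, y = Rφ. The meridian scale is h = 1 and the parallel scale is k = 1/cos φ = sec φ.
Areal scale = h·k = 1 × sec φ; at 30°, h = 1.000, k = 1.155, so h·k = 1.155.
True area = apparent / (areal scale) = 140000 / 1.155 ≈ 121000 km².

121000 km²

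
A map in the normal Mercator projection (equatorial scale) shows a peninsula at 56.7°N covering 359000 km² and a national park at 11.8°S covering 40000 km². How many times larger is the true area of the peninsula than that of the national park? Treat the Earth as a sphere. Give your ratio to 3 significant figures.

2.82

Since Mercator area scale is 1/cos²φ, the true area equals the apparent area multiplied by cos²φ.
True area of peninsula: 359000 × cos²(56.7°) = 359000 × 0.3014 = 108200 km².
True area of national park: 40000 × cos²(11.8°) = 40000 × 0.9582 = 38330 km².
Ratio = 108200 / 38330 ≈ 2.82.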